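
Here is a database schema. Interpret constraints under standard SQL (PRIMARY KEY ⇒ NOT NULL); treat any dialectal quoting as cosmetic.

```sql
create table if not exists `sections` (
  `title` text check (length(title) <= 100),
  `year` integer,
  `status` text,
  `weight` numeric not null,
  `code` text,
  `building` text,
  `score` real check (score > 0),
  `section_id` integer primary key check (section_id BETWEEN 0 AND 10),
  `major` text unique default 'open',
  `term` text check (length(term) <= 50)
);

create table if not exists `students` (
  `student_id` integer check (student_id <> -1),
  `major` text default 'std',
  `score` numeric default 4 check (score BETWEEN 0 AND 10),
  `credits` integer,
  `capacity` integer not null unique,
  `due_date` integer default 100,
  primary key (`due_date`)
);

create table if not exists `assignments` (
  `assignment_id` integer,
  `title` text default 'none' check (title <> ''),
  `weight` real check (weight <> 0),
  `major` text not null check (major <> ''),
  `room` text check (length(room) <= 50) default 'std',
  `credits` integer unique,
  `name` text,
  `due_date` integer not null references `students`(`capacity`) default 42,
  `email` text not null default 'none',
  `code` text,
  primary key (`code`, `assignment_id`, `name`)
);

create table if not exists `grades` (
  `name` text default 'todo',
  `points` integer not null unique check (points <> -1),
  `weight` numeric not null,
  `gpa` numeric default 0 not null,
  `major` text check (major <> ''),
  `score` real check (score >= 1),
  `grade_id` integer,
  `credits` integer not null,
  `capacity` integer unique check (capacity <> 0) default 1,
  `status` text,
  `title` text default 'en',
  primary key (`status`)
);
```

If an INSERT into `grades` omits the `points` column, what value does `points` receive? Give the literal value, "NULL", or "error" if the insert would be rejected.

points has no DEFAULT clause.
Omitting it would insert NULL, but it is declared NOT NULL, so the INSERT fails.

error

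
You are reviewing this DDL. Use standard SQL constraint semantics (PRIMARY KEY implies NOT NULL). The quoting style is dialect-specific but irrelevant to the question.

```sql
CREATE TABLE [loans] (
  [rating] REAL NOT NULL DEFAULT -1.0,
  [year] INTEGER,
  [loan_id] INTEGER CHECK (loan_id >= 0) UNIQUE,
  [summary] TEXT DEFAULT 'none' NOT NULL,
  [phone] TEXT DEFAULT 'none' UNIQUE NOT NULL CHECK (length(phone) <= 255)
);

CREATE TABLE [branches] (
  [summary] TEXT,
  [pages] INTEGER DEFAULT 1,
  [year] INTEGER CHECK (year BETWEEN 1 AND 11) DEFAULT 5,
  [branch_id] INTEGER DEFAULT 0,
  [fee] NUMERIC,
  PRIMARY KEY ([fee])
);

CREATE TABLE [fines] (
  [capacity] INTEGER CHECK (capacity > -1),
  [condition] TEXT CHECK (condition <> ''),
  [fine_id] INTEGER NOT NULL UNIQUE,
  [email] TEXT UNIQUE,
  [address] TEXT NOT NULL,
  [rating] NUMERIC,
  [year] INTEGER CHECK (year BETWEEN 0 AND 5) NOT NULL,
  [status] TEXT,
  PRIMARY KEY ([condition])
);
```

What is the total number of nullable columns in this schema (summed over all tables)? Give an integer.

10

loans: 2 nullable (year, loan_id — PK none and explicit NOT NULL columns excluded).
branches: 4 nullable (summary, pages, year, branch_id — PK (fee) and explicit NOT NULL columns excluded).
fines: 4 nullable (capacity, email, rating, status — PK (condition) and explicit NOT NULL columns excluded).
Total: 2 + 4 + 4 = 10.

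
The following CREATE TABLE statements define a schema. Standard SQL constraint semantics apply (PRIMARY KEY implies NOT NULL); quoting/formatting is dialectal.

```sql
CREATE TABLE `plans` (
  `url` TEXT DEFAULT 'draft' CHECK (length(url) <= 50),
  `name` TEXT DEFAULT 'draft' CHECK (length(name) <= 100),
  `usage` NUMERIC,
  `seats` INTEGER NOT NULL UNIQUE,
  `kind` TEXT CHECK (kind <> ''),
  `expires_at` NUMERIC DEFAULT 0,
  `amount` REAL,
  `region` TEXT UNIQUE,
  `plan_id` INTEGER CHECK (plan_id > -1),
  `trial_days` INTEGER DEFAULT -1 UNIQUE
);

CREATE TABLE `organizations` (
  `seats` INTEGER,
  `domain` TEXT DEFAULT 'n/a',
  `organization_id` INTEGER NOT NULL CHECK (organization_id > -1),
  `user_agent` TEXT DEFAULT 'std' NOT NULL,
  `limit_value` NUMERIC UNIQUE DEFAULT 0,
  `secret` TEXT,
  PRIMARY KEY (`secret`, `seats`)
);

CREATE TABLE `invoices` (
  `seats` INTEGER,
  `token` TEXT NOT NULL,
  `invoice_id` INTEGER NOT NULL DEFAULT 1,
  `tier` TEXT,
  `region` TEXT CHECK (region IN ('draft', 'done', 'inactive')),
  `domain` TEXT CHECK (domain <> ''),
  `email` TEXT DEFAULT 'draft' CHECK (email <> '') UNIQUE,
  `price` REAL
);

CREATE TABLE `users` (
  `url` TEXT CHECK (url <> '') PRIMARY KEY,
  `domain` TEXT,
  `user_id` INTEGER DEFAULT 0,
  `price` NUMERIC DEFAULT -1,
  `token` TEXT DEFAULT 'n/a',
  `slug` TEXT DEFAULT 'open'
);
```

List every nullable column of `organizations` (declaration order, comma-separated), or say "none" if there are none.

domain, limit_value

- seats: part of the PRIMARY KEY, which implies NOT NULL → not nullable.
- domain: DEFAULT only fills an omitted column; an explicit NULL is still allowed → nullable.
- organization_id: declared NOT NULL → not nullable.
- user_agent: declared NOT NULL → not nullable.
- limit_value: UNIQUE does not imply NOT NULL → nullable.
- secret: part of the PRIMARY KEY, which implies NOT NULL → not nullable.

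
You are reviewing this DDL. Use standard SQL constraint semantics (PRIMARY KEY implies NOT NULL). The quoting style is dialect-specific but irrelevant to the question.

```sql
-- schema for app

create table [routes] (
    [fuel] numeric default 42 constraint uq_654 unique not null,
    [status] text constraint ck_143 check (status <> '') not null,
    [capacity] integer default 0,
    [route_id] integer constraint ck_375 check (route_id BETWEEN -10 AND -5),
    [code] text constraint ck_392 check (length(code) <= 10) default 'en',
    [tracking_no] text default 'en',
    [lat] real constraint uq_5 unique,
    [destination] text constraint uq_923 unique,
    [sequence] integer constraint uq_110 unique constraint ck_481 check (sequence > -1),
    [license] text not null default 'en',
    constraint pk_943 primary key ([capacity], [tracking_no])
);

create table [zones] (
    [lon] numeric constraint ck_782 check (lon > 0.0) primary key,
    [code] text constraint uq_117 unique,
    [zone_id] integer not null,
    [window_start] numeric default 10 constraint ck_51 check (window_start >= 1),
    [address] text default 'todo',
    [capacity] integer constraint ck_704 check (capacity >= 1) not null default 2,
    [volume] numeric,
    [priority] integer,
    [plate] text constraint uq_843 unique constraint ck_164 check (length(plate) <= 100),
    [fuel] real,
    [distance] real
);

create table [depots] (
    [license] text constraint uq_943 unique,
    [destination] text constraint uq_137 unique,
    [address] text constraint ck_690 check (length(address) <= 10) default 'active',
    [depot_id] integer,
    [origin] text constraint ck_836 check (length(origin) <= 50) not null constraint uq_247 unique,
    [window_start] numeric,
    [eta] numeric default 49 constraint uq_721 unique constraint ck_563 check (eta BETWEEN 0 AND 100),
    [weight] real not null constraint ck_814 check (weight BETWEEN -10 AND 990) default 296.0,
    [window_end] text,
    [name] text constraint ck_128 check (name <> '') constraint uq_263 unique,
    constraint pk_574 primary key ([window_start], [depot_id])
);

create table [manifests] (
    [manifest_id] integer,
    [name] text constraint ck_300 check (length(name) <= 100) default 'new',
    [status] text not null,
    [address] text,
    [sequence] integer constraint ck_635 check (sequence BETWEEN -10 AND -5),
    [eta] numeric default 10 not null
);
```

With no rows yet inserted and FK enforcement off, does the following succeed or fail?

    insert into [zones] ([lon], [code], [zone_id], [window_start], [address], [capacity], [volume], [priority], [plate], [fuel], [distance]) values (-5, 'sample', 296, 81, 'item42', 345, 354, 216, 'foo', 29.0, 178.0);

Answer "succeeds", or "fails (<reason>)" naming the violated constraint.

The value -5 for lon violates CHECK (lon > 0.0).

fails (CHECK on lon)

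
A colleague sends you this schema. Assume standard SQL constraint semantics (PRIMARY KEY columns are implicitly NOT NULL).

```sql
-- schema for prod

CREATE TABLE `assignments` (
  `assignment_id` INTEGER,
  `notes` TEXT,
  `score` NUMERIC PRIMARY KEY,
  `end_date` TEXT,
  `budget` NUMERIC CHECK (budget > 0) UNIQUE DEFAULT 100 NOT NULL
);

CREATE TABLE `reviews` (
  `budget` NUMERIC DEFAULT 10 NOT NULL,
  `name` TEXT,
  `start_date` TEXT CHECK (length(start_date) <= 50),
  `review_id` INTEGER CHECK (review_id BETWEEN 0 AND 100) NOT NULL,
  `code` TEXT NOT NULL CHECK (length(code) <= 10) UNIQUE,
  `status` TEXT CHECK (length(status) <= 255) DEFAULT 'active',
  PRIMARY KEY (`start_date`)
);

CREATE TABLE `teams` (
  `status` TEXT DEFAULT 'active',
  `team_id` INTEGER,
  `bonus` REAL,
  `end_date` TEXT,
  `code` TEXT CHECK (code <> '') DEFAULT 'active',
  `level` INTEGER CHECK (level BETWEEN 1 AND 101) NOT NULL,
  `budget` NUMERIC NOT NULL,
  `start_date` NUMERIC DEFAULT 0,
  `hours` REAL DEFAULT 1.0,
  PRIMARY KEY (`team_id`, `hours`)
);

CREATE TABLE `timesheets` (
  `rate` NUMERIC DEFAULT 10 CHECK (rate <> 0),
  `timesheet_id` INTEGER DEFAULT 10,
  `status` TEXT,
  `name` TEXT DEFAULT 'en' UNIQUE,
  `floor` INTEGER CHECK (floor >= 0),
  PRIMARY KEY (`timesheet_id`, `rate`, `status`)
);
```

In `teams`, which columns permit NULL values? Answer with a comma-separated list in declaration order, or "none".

status, bonus, end_date, code, start_date

- status: DEFAULT only fills an omitted column; an explicit NULL is still allowed → nullable.
- team_id: part of the PRIMARY KEY, which implies NOT NULL → not nullable.
- bonus: no NOT NULL constraint applies → nullable.
- end_date: no NOT NULL constraint applies → nullable.
- code: CHECK does not forbid NULL (a CHECK constraint passes when its expression is NULL) → nullable.
- level: declared NOT NULL → not nullable.
- budget: declared NOT NULL → not nullable.
- start_date: DEFAULT only fills an omitted column; an explicit NULL is still allowed → nullable.
- hours: part of the PRIMARY KEY, which implies NOT NULL → not nullable.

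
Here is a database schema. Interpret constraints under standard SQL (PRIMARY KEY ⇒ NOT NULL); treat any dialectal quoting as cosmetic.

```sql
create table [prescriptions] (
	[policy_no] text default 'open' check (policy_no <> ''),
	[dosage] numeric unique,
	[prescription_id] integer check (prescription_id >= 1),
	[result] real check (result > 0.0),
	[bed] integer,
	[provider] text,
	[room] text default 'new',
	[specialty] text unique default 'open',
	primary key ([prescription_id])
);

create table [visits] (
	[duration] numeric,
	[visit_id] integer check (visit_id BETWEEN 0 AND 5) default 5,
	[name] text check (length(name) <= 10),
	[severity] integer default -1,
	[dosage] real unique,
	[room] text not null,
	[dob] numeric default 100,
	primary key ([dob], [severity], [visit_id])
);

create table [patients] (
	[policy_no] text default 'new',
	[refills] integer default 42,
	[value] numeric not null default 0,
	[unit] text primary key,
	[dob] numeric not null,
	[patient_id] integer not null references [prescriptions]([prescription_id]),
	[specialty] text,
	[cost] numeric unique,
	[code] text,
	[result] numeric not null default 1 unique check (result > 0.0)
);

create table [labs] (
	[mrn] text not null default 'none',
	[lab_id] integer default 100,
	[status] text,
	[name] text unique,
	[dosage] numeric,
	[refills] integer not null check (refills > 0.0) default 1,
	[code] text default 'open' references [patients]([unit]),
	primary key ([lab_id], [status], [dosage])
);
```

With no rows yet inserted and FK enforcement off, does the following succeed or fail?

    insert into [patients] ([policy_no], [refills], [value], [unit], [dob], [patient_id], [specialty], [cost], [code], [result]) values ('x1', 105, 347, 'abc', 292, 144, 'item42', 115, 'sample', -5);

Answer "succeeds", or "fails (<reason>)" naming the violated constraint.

The value -5 for result violates CHECK (result > 0.0).

fails (CHECK on result)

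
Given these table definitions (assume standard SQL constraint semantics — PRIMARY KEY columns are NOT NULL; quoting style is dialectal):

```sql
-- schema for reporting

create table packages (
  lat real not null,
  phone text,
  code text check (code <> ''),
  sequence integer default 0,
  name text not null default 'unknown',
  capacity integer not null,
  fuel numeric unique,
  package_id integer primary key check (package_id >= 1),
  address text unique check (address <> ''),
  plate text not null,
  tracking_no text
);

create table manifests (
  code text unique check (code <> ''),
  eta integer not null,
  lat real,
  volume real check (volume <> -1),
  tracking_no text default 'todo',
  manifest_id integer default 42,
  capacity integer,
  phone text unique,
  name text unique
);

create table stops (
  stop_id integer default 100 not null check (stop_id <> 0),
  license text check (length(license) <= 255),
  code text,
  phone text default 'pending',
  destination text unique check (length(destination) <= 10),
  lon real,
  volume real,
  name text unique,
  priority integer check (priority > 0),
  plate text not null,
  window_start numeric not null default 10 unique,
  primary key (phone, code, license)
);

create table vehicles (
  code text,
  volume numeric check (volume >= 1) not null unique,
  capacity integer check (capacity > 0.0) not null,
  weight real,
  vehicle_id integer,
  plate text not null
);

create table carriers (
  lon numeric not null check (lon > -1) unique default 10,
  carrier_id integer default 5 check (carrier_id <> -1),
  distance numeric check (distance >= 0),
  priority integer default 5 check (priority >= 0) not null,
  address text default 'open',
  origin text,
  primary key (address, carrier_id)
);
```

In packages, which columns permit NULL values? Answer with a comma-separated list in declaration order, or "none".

- lat: declared NOT NULL → not nullable.
- phone: no NOT NULL constraint applies → nullable.
- code: CHECK does not forbid NULL (a CHECK constraint passes when its expression is NULL) → nullable.
- sequence: DEFAULT only fills an omitted column; an explicit NULL is still allowed → nullable.
- name: declared NOT NULL → not nullable.
- capacity: declared NOT NULL → not nullable.
- fuel: UNIQUE does not imply NOT NULL → nullable.
- package_id: part of the PRIMARY KEY, which implies NOT NULL → not nullable.
- address: CHECK does not forbid NULL (a CHECK constraint passes when its expression is NULL) → nullable.
- plate: declared NOT NULL → not nullable.
- tracking_no: no NOT NULL constraint applies → nullable.

phone, code, sequence, fuel, address, tracking_no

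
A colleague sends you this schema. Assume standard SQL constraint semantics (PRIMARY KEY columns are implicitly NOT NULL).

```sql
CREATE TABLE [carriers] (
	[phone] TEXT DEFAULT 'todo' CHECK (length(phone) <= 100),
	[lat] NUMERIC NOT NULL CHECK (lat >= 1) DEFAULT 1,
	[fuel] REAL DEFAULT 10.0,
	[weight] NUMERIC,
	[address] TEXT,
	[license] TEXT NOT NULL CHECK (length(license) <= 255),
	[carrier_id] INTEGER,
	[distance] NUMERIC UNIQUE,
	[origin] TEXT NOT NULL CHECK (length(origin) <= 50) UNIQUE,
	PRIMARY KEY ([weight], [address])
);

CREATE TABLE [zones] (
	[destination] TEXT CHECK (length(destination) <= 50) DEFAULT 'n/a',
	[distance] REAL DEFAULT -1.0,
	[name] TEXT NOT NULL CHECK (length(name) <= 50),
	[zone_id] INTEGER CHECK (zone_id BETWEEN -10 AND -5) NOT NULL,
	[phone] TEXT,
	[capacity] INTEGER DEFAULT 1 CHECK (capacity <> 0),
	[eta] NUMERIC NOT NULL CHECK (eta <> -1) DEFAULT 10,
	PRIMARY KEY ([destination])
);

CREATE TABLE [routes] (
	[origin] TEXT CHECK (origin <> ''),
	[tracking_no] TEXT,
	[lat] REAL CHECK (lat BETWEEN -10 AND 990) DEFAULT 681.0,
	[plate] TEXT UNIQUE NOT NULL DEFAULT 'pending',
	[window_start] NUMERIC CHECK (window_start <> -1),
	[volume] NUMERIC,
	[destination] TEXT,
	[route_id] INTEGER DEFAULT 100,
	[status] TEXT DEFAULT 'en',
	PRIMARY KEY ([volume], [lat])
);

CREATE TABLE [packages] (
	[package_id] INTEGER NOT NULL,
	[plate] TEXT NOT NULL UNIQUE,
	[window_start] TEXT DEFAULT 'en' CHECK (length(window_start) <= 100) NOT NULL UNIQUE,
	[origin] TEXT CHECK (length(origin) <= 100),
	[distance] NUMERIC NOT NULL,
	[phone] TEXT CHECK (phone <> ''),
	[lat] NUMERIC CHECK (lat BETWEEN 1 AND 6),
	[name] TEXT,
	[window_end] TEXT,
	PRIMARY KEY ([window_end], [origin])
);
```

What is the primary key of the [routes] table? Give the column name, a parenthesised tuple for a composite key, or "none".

A table-level PRIMARY KEY clause names 2 columns: volume, lat.
This is a composite key — the combination is unique, not each column individually.

(volume, lat)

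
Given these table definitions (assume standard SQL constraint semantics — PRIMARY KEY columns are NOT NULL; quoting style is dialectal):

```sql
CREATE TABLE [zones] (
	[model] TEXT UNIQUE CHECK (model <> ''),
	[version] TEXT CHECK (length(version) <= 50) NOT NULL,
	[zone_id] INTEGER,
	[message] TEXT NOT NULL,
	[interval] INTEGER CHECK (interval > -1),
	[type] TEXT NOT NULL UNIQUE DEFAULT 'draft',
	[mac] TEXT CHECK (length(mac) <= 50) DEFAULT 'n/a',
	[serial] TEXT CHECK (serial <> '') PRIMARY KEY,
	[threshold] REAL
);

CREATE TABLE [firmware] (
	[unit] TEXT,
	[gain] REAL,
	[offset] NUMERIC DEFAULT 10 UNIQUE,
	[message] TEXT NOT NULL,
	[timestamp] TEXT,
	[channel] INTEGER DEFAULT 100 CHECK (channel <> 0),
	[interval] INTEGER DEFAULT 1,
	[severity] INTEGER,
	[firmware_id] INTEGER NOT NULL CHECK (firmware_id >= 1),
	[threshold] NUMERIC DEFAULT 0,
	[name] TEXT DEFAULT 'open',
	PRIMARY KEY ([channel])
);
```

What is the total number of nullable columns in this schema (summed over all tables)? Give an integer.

13

zones: 5 nullable (model, zone_id, interval, mac, threshold — PK (serial) and explicit NOT NULL columns excluded).
firmware: 8 nullable (unit, gain, offset, timestamp, interval, severity, threshold, name — PK (channel) and explicit NOT NULL columns excluded).
Total: 5 + 8 = 13.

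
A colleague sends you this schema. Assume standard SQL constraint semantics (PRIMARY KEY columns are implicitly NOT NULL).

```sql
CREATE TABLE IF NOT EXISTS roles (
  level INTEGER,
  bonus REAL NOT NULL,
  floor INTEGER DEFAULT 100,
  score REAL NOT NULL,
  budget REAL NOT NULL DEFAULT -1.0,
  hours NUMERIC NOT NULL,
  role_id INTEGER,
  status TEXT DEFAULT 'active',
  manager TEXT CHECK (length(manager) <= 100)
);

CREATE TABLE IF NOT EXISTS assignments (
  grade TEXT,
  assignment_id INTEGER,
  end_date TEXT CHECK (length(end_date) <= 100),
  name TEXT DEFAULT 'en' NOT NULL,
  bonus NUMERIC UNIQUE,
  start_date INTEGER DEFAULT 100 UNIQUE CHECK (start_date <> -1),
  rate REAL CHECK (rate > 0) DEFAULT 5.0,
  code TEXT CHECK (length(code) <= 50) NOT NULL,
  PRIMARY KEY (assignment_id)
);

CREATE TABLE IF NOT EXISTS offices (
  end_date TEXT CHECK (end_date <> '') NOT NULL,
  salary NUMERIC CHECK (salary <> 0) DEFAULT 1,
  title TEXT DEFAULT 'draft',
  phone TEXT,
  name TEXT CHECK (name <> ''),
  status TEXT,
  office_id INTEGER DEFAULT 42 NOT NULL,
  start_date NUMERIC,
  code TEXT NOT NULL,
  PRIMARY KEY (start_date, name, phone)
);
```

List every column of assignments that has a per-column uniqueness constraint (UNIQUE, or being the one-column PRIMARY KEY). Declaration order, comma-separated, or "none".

- grade: no UNIQUE or single-column PK constraint.
- assignment_id: single-column PRIMARY KEY → unique.
- end_date: no UNIQUE or single-column PK constraint.
- name: no UNIQUE or single-column PK constraint.
- bonus: declared UNIQUE → unique.
- start_date: declared UNIQUE → unique.
- rate: no UNIQUE or single-column PK constraint.
- code: no UNIQUE or single-column PK constraint.

assignment_id, bonus, start_date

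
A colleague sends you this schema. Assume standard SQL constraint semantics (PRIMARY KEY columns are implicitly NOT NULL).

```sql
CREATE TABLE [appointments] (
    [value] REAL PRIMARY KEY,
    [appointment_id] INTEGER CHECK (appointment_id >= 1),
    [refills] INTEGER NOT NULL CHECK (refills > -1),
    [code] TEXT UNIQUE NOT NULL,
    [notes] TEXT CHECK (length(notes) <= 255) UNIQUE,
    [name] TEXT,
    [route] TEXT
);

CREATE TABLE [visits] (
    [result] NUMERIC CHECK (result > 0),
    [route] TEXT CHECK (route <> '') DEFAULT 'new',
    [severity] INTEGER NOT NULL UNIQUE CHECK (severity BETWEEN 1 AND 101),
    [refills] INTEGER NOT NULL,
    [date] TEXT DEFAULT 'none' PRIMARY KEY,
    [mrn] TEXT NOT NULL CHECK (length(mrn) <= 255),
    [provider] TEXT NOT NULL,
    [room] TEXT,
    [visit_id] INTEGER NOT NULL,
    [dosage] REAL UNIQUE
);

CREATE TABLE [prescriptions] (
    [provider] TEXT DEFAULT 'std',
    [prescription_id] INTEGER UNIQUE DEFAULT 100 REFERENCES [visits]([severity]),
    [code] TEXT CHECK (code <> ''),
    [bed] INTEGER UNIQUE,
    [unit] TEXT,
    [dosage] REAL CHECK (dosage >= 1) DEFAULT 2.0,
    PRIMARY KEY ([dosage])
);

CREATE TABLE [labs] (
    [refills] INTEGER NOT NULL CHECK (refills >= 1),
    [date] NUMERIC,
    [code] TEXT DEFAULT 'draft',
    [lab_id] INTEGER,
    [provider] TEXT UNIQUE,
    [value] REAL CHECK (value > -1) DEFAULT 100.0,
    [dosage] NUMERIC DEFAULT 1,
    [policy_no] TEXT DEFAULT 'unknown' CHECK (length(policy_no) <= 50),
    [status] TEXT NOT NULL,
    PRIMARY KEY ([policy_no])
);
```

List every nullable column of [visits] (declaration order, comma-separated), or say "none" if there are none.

- result: CHECK does not forbid NULL (a CHECK constraint passes when its expression is NULL) → nullable.
- route: CHECK does not forbid NULL (a CHECK constraint passes when its expression is NULL) → nullable.
- severity: declared NOT NULL → not nullable.
- refills: declared NOT NULL → not nullable.
- date: part of the PRIMARY KEY, which implies NOT NULL → not nullable.
- mrn: declared NOT NULL → not nullable.
- provider: declared NOT NULL → not nullable.
- room: no NOT NULL constraint applies → nullable.
- visit_id: declared NOT NULL → not nullable.
- dosage: UNIQUE does not imply NOT NULL → nullable.

result, route, room, dosage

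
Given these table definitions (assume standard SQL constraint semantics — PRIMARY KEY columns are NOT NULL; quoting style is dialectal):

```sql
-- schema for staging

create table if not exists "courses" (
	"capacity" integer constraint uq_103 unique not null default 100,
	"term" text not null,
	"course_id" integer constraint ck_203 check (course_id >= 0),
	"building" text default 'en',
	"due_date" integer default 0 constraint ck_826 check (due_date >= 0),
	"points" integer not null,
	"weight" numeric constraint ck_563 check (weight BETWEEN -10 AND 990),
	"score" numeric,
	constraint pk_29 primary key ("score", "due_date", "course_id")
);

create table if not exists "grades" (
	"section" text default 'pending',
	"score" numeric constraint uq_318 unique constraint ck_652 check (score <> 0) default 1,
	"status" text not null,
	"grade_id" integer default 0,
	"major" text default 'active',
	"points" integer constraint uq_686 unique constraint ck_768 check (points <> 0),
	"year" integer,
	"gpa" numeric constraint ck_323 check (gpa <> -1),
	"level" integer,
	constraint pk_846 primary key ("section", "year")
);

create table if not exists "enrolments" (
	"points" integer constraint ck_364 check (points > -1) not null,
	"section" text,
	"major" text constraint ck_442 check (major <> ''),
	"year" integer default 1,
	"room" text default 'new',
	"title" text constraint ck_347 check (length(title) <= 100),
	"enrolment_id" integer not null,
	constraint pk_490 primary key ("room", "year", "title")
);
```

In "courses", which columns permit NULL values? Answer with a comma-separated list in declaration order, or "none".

- capacity: declared NOT NULL → not nullable.
- term: declared NOT NULL → not nullable.
- course_id: part of the PRIMARY KEY, which implies NOT NULL → not nullable.
- building: DEFAULT only fills an omitted column; an explicit NULL is still allowed → nullable.
- due_date: part of the PRIMARY KEY, which implies NOT NULL → not nullable.
- points: declared NOT NULL → not nullable.
- weight: CHECK does not forbid NULL (a CHECK constraint passes when its expression is NULL) → nullable.
- score: part of the PRIMARY KEY, which implies NOT NULL → not nullable.

building, weight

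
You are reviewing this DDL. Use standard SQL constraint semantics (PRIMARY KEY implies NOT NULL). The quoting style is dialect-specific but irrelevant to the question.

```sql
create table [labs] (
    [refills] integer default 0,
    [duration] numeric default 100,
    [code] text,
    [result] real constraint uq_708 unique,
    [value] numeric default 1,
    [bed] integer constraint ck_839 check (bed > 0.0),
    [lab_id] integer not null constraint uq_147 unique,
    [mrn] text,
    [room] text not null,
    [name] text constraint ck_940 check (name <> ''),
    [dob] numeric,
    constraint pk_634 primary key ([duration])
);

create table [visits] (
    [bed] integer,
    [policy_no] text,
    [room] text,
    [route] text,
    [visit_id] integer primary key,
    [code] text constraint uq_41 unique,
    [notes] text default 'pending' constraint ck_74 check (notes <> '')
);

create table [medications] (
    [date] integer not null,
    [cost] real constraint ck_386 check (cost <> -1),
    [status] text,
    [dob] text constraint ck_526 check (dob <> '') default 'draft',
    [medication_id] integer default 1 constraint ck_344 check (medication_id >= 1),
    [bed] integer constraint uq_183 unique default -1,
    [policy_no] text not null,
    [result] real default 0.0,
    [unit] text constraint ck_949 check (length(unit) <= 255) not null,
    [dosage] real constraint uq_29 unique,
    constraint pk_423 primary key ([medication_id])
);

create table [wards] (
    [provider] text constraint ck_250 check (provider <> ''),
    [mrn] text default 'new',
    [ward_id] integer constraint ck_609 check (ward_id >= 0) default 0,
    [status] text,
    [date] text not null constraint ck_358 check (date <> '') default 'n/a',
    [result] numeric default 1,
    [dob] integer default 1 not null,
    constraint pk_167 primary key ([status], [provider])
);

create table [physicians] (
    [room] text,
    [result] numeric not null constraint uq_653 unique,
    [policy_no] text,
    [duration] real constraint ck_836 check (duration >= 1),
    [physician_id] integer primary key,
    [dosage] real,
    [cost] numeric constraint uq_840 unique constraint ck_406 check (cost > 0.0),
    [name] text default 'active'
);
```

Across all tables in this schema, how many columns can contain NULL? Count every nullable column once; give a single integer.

29

labs: 8 nullable (refills, code, result, value, bed, mrn, name, dob — PK (duration) and explicit NOT NULL columns excluded).
visits: 6 nullable (bed, policy_no, room, route, code, notes — PK (visit_id) and explicit NOT NULL columns excluded).
medications: 6 nullable (cost, status, dob, bed, result, dosage — PK (medication_id) and explicit NOT NULL columns excluded).
wards: 3 nullable (mrn, ward_id, result — PK (status, provider) and explicit NOT NULL columns excluded).
physicians: 6 nullable (room, policy_no, duration, dosage, cost, name — PK (physician_id) and explicit NOT NULL columns excluded).
Total: 8 + 6 + 6 + 3 + 6 = 29.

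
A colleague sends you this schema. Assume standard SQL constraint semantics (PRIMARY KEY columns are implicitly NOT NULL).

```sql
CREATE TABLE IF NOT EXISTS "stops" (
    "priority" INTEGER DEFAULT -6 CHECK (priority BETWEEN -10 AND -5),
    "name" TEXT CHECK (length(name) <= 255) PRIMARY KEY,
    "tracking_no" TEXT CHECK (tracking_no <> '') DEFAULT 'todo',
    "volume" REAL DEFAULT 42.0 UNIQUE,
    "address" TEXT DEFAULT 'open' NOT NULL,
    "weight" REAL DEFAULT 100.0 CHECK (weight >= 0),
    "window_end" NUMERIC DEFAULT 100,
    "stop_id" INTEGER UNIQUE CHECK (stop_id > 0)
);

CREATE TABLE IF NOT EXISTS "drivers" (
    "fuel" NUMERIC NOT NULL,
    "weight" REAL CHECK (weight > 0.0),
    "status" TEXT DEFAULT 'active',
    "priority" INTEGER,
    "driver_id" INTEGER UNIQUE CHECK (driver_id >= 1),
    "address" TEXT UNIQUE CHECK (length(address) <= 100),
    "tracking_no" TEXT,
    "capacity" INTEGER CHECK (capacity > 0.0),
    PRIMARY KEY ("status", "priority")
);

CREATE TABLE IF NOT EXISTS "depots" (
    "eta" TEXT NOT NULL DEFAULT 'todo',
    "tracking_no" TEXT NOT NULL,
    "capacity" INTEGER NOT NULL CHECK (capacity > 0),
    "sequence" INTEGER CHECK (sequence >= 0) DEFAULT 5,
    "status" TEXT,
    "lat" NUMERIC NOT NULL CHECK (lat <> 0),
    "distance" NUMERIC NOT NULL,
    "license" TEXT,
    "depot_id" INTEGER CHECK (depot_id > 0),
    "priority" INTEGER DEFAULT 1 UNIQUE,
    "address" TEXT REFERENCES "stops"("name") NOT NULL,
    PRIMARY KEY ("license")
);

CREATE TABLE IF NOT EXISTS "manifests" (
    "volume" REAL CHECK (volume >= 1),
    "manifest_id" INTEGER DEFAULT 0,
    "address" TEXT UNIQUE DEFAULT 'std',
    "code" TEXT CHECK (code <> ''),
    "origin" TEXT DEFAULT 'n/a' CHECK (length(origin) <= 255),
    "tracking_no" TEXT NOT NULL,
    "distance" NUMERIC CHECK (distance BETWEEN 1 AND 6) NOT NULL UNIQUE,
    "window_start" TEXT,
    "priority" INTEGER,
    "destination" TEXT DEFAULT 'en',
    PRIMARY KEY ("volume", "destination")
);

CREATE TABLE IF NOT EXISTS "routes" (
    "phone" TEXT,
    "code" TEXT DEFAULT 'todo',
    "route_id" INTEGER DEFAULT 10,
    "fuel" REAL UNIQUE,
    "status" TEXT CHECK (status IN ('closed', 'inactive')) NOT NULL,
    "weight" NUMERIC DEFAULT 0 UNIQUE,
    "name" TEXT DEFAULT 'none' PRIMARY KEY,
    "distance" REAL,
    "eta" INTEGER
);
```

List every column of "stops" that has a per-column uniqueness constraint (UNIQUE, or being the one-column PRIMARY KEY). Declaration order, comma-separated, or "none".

- priority: no UNIQUE or single-column PK constraint.
- name: single-column PRIMARY KEY → unique.
- tracking_no: no UNIQUE or single-column PK constraint.
- volume: declared UNIQUE → unique.
- address: no UNIQUE or single-column PK constraint.
- weight: no UNIQUE or single-column PK constraint.
- window_end: no UNIQUE or single-column PK constraint.
- stop_id: declared UNIQUE → unique.

name, volume, stop_id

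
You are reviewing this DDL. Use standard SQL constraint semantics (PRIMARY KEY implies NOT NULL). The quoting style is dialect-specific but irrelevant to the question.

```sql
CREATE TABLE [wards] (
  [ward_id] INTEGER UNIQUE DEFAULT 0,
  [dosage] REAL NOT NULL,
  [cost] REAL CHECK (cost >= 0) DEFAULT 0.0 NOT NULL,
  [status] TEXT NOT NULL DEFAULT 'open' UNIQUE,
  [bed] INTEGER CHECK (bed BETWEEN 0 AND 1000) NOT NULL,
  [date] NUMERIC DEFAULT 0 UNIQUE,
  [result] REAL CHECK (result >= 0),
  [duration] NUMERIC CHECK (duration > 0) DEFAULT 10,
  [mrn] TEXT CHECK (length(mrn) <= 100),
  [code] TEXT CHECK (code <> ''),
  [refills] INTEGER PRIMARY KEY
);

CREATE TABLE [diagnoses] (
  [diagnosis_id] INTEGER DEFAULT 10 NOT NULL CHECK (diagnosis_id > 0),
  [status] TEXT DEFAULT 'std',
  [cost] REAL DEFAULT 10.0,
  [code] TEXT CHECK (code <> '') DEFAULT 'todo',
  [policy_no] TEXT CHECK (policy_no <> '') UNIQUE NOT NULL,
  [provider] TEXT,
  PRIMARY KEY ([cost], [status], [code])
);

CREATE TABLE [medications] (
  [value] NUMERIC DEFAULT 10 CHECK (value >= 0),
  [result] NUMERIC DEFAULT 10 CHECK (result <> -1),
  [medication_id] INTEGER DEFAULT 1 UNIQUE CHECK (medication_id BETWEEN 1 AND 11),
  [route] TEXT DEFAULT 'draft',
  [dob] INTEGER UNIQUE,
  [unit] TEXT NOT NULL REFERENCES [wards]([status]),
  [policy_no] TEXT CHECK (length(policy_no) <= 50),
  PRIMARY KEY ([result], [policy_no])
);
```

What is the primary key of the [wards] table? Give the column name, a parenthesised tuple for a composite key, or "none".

refills

refills is declared PRIMARY KEY inline on the column.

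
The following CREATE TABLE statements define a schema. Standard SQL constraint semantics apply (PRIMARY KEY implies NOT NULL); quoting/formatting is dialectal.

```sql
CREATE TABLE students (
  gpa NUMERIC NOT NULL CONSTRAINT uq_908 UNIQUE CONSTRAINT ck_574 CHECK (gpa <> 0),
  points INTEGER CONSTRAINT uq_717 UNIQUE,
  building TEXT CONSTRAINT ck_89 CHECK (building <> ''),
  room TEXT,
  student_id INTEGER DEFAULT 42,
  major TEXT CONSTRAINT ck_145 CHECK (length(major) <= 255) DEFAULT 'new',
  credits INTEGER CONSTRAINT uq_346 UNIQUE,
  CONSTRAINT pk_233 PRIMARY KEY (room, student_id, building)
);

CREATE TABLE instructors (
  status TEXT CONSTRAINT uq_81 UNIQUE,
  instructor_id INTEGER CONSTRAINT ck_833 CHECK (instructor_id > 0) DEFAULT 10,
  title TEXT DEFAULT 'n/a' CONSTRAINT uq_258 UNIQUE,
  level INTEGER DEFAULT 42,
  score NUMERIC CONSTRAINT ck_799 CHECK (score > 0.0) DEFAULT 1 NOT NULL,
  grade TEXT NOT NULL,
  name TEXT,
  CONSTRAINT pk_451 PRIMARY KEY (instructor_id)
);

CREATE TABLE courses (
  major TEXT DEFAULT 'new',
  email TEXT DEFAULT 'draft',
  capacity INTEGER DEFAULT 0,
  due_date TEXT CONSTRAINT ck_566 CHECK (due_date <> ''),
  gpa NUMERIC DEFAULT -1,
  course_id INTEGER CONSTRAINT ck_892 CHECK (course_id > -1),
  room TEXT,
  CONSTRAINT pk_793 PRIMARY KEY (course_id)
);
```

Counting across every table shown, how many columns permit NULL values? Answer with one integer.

students: 3 nullable (points, major, credits — PK (room, student_id, building) and explicit NOT NULL columns excluded).
instructors: 4 nullable (status, title, level, name — PK (instructor_id) and explicit NOT NULL columns excluded).
courses: 6 nullable (major, email, capacity, due_date, gpa, room — PK (course_id) and explicit NOT NULL columns excluded).
Total: 3 + 4 + 6 = 13.

13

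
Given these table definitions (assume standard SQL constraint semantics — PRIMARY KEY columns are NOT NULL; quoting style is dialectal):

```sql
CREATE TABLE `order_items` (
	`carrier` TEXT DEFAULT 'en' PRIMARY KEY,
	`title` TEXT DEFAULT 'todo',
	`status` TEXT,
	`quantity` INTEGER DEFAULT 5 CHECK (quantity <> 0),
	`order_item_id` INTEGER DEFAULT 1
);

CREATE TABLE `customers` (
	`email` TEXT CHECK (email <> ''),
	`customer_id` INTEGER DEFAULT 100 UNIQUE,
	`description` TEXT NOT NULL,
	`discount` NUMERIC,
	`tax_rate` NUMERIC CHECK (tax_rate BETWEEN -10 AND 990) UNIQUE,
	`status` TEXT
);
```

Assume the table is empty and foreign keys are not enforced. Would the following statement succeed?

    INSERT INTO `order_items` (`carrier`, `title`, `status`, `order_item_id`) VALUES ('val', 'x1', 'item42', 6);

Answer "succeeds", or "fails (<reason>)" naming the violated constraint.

NOT NULL columns: carrier is supplied.
No constraint is violated.

succeeds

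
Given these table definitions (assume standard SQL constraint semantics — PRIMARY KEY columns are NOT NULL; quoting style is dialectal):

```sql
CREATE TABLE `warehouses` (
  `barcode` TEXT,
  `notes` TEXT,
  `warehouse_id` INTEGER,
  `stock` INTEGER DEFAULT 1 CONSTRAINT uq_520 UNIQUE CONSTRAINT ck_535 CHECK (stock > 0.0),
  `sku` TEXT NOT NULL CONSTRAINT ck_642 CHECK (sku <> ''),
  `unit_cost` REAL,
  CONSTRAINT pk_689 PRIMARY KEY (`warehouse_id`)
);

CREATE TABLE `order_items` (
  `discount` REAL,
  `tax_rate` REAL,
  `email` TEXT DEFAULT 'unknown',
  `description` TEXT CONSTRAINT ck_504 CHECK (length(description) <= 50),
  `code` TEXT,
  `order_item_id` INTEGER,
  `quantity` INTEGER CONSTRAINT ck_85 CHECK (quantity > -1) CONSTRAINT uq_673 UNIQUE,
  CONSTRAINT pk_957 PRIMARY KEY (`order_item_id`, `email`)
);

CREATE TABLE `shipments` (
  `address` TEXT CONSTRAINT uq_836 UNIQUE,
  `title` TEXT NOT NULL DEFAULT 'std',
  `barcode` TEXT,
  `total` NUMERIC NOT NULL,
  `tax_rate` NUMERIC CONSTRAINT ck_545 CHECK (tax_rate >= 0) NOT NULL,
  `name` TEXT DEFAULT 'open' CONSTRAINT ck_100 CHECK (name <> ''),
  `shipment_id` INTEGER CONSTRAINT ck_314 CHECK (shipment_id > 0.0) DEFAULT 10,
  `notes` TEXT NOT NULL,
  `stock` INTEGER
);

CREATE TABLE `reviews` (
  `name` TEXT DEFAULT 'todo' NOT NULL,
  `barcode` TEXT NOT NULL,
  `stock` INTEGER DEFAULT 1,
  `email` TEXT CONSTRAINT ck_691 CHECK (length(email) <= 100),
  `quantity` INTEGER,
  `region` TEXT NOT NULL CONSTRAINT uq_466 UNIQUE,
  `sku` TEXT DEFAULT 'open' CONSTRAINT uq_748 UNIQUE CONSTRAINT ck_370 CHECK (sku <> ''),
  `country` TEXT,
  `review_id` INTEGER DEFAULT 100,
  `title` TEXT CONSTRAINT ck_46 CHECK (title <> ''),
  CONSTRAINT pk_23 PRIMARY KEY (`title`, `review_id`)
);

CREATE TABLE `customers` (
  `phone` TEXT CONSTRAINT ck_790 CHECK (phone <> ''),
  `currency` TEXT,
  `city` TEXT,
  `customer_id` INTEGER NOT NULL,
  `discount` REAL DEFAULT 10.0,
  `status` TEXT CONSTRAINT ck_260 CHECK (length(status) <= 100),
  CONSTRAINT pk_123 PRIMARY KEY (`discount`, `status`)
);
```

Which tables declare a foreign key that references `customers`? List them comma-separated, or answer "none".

none

No REFERENCES clause anywhere in the schema names customers.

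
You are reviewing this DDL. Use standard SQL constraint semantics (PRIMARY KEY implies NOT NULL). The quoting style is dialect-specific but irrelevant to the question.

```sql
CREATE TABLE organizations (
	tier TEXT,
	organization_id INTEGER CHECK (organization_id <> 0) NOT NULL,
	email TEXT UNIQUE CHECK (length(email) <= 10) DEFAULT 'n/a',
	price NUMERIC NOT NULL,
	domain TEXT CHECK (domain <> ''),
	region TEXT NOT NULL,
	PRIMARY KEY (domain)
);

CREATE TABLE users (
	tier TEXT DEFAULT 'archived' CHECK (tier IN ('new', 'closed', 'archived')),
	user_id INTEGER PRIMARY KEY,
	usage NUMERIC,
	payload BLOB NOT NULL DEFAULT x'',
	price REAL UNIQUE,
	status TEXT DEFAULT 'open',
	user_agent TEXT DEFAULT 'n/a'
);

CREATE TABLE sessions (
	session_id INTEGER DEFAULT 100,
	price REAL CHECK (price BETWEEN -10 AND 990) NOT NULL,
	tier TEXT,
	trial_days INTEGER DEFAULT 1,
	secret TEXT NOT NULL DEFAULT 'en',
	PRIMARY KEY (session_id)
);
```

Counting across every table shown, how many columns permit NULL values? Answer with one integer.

9

organizations: 2 nullable (tier, email — PK (domain) and explicit NOT NULL columns excluded).
users: 5 nullable (tier, usage, price, status, user_agent — PK (user_id) and explicit NOT NULL columns excluded).
sessions: 2 nullable (tier, trial_days — PK (session_id) and explicit NOT NULL columns excluded).
Total: 2 + 5 + 2 = 9.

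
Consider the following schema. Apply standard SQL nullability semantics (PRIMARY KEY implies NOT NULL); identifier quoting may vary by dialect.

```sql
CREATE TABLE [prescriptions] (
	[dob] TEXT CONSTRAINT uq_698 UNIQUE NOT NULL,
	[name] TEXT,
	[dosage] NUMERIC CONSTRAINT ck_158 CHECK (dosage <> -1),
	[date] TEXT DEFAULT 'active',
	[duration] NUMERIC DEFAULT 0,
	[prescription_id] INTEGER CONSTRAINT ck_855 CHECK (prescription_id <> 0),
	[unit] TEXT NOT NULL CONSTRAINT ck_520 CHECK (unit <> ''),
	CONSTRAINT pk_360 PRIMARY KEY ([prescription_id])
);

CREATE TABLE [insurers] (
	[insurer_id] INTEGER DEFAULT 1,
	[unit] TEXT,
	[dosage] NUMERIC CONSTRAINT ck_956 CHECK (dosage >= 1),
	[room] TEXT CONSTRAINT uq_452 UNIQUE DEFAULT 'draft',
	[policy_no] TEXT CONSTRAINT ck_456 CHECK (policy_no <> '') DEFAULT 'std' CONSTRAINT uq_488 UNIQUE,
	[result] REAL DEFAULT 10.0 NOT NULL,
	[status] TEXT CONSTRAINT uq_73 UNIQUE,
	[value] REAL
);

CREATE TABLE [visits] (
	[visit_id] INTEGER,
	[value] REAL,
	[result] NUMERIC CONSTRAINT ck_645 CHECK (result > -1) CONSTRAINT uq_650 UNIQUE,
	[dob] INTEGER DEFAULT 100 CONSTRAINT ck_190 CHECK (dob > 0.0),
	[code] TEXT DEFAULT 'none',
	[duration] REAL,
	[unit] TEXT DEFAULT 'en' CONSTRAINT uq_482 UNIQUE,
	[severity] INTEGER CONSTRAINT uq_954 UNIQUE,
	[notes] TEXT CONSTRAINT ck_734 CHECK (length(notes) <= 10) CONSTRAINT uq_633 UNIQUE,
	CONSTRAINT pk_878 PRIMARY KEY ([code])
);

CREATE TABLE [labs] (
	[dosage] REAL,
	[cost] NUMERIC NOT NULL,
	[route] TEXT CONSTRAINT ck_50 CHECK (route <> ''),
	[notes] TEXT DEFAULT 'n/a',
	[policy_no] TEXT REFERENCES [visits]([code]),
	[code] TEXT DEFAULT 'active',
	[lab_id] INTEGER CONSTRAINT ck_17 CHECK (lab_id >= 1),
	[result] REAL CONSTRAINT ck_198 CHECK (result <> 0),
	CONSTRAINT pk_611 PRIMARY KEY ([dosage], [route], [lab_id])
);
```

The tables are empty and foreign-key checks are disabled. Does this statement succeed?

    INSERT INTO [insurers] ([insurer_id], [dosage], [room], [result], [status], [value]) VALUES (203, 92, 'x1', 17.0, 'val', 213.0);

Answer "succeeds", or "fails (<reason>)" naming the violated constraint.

succeeds

NOT NULL columns: result is supplied.
CHECK constraints: 92 satisfies (dosage >= 1).
No constraint is violated.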